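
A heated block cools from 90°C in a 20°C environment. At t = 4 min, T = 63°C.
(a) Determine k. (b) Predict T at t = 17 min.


Newton's law: T(t) = T_a + (T₀ - T_a)e^(-kt).
(a) Use T(4) = 63: (63 - 20)/(90 - 20) = e^(-k·4), so k = -ln(0.614)/4 ≈ 0.1218.
(b) Apply k to t = 17: T(17) = 20 + (70)e^(-2.071) ≈ 28.8°C.


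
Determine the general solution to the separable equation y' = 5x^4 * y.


Separate variables: dy/y = 5x^4 dx.
Integrate: ln|y| = x^5 + C₀.
Exponentiate: y = Ce^(x^5).


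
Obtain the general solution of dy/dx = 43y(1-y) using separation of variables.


Separate: dy/[y(1-y)] = 43 dx.
Partial fractions: 1/[y(1-y)] = 1/y + 1/(1-y).
Integrate: ln|y/(1-y)| = 43x + C₀.
Solve for y: y = 1/(1 + Ce^(-43x)).


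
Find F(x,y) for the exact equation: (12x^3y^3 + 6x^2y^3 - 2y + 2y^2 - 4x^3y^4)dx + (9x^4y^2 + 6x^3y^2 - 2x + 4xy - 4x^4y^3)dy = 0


Check exactness: ∂M/∂y = 36x^3y^2 + 18x^2y^2 - 2 + 4y - 16x^3y^3 and ∂N/∂x = 36x^3y^2 + 18x^2y^2 - 2 + 4y - 16x^3y^3; equal, so the equation is exact.
Integrate M with respect to x (treating y as constant): ∫M dx = 3x^4y^3 + 2x^3y^3 - 2xy + 2xy^2 - x^4y^4 + h(y).
Differentiate w.r.t. y and set equal to N: all terms match, so h'(y) = 0 and h is a constant absorbed into C.
General solution: 3x^4y^3 + 2x^3y^3 - 2xy + 2xy^2 - x^4y^4 = C.


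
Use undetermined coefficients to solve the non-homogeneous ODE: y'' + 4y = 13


Homogeneous part: r² + 4 = 0 ⇒ r = ±2i, so y_h = C₁cos(2x) + C₂sin(2x).
Try constant y_p = A; plug in: 4A = 13 ⇒ A = 13/4.
General solution: y = C₁cos(2x) + C₂sin(2x) + 13/4.


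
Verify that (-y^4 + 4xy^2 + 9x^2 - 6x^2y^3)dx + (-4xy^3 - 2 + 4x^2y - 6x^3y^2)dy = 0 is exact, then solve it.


Check exactness: ∂M/∂y = -4y^3 + 8xy - 18x^2y^2 and ∂N/∂x = -4y^3 + 8xy - 18x^2y^2; equal, so the equation is exact.
Integrate M with respect to x (treating y as constant): ∫M dx = -xy^4 + 2x^2y^2 + 3x^3 - 2x^3y^3 + h(y).
Differentiate w.r.t. y and set equal to N: the x-dependent terms already match, leaving h'(y) = -2. Integrate: h(y) = -2y.
So F(x,y) = -xy^4 - 2y + 2x^2y^2 + 3x^3 - 2x^3y^3.
General solution: -xy^4 - 2y + 2x^2y^2 + 3x^3 - 2x^3y^3 = C.


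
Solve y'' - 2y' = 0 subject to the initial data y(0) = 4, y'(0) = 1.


Characteristic roots of r² - 2r = 0 are 0, 2.
General solution y = c₁ + c₂ e^(2x).
Apply y(0) = 4: c₁ + c₂ = 4. Apply y'(0) = 1: 0 c₁ + 2 c₂ = 1.
Solve: c₁ = 7/2, c₂ = 1/2.
Particular solution: y = 7/2 + (1/2)e^(2x).


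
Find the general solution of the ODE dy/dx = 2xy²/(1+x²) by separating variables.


Separate: dy/y² = 2x/(1+x²) dx.
Integrate LHS: ∫ dy/y² = -1/y.
Integrate RHS via u = 1+x²: ln(1+x²) + C.
Result: -1/y = ln(1+x²) + C.


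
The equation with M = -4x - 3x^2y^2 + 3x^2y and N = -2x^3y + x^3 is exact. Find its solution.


Check exactness: ∂M/∂y = -6x^2y + 3x^2 and ∂N/∂x = -6x^2y + 3x^2; equal, so the equation is exact.
Integrate M with respect to x (treating y as constant): ∫M dx = -2x^2 - x^3y^2 + x^3y + h(y).
Differentiate w.r.t. y and set equal to N: all terms match, so h'(y) = 0 and h is a constant absorbed into C.
General solution: -2x^2 - x^3y^2 + x^3y = C.


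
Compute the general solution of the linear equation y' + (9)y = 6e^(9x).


P(x) = 9 ⇒ μ = e^(9x).
(μ y)' = 6e^(18x) ⇒ μ y = (6/18)e^(18x) + C.
Divide by μ: y = (1/3)e^(9x) + Ce^(-9x).


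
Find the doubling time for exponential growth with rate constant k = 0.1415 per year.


Exponential growth: P(t) = P₀ e^(0.1415t). Set P(t)/P₀ = 2: e^(0.1415t) = 2.
Solve: t = ln(2)/0.1415 ≈ 4.90 years.


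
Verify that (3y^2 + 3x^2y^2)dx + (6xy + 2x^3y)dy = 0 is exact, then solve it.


Check exactness: ∂M/∂y = 6y + 6x^2y and ∂N/∂x = 6y + 6x^2y; equal, so the equation is exact.
Integrate M with respect to x (treating y as constant): ∫M dx = 3xy^2 + x^3y^2 + h(y).
Differentiate w.r.t. y and set equal to N: all terms match, so h'(y) = 0 and h is a constant absorbed into C.
General solution: 3xy^2 + x^3y^2 = C.


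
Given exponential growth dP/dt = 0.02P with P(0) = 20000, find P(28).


The ODE dP/dt = 0.02P has solution P(t) = P(0)e^(0.02t).
Substitute P(0) = 20000 and t = 28: P(28) = 20000 e^(0.56) ≈ 35013.


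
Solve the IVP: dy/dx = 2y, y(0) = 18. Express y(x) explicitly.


General solution of y' = 2y is y = Ce^(2x).
Apply y(0) = 18: C = 18.
Particular solution: y = 18e^(2x).


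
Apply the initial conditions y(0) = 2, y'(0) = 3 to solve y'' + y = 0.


Characteristic roots of r² + 1 = 0 are ±1i, so y = C₁cos(x) + C₂sin(x).
Apply y(0) = 2: C₁ = 2. Differentiate and apply y'(0) = 3: 1·C₂ = 3, so C₂ = 3.
Particular solution: y = 2cos(x) + 3sin(x).


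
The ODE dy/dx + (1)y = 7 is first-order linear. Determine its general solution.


P(x) = 1, Q(x) = 7; integrating factor μ = e^(x).
(μ y)' = 7e^(x) ⇒ μ y = 7e^(x) + C.
Divide by μ: y = 7 + Ce^(-x).


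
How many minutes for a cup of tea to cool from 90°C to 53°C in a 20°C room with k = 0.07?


From T(t) = T_a + (T₀ - T_a)e^(-kt), set T(t) = 53:
(53 - 20) / (90 - 20) = e^(-0.07t), so t = -ln(0.471)/0.07 ≈ 10.7 minutes.


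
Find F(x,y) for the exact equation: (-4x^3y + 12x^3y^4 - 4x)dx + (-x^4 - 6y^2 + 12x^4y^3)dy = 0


Check exactness: ∂M/∂y = -4x^3 + 48x^3y^3 and ∂N/∂x = -4x^3 + 48x^3y^3; equal, so the equation is exact.
Integrate M with respect to x (treating y as constant): ∫M dx = -x^4y + 3x^4y^4 - 2x^2 + h(y).
Differentiate w.r.t. y and set equal to N: the x-dependent terms already match, leaving h'(y) = -6y^2. Integrate: h(y) = -2y^3.
So F(x,y) = -x^4y - 2y^3 + 3x^4y^4 - 2x^2.
General solution: -x^4y - 2y^3 + 3x^4y^4 - 2x^2 = C.


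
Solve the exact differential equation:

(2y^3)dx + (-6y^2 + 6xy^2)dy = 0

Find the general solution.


Check exactness: ∂M/∂y = 6y^2 and ∂N/∂x = 6y^2; equal, so the equation is exact.
Integrate M with respect to x (treating y as constant): ∫M dx = 2xy^3 + h(y).
Differentiate w.r.t. y and set equal to N: the x-dependent terms already match, leaving h'(y) = -6y^2. Integrate: h(y) = -2y^3.
So F(x,y) = -2y^3 + 2xy^3.
General solution: -2y^3 + 2xy^3 = C.


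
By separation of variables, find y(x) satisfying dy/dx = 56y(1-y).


Separate: dy/[y(1-y)] = 56 dx.
Partial fractions: 1/[y(1-y)] = 1/y + 1/(1-y).
Integrate: ln|y/(1-y)| = 56x + C₀.
Solve for y: y = 1/(1 + Ce^(-56x)).


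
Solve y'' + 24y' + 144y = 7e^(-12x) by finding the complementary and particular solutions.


Characteristic polynomial (r + 12)² = 0; repeated root r = -12.
y_h = (C₁ + C₂x)e^(-12x). Forcing matches the repeated root (resonance), so try y_p = Ax² e^(-12x).
Substitute and solve for A: 2A = 7, so A = 7/2.
General solution: y = (C₁ + C₂x + (7/2)x²)e^(-12x).


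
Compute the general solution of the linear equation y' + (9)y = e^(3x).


P(x) = 9 ⇒ μ = e^(9x).
(μ y)' = e^(12x) ⇒ μ y = e^(12x)/12 + C.
Divide by μ: y = (1/12)e^(3x) + Ce^(-9x).


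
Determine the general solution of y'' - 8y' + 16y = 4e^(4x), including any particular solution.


Characteristic polynomial (r - 4)² = 0; repeated root r = 4.
y_h = (C₁ + C₂x)e^(4x). Forcing matches the repeated root (resonance), so try y_p = Ax² e^(4x).
Substitute and solve for A: 2A = 4, so A = 2.
General solution: y = (C₁ + C₂x + 2x²)e^(4x).


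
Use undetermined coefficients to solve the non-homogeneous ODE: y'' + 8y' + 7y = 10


Characteristic roots of r² + 8r + 7 = 0 are -7, -1.
y_h = C₁e^(-7x) + C₂e^(-x).
Constant forcing; try y_p = A. Then 7A = 10 ⇒ A = 10/7.
General solution: y = C₁e^(-7x) + C₂e^(-x) + 10/7.


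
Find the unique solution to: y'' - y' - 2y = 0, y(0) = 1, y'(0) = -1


Characteristic roots of r² - r - 2 = 0 are -1, 2.
General solution y = c₁ e^(-x) + c₂ e^(2x).
Apply y(0) = 1: c₁ + c₂ = 1. Apply y'(0) = -1: -1 c₁ + 2 c₂ = -1.
Solve: c₁ = 1, c₂ = 0.
Particular solution: y = e^(-x) + 0e^(2x).


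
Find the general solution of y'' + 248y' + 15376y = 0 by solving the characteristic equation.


Characteristic equation: r² + 248r + 15376 = 0, i.e. (r + 124)² = 0.
Repeated root r = -124; include an x factor for the second linearly independent solution.
General solution: y = (C₁ + C₂x)e^(-124x).


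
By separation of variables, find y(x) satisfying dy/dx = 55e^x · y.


Separate variables: dy/y = 55e^x dx.
Integrate: ln|y| = 55e^x + C₀.
Exponentiate: y = Ce^(55e^x).


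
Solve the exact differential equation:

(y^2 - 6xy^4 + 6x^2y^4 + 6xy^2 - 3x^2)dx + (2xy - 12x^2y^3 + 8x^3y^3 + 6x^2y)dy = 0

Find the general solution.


Check exactness: ∂M/∂y = 2y - 24xy^3 + 24x^2y^3 + 12xy and ∂N/∂x = 2y - 24xy^3 + 24x^2y^3 + 12xy; equal, so the equation is exact.
Integrate M with respect to x (treating y as constant): ∫M dx = xy^2 - 3x^2y^4 + 2x^3y^4 + 3x^2y^2 - x^3 + h(y).
Differentiate w.r.t. y and set equal to N: all terms match, so h'(y) = 0 and h is a constant absorbed into C.
General solution: xy^2 - 3x^2y^4 + 2x^3y^4 + 3x^2y^2 - x^3 = C.


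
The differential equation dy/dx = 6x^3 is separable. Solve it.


Integrate both sides with respect to x: y = ∫ 6x^3 dx = (3/2)x^4 + C.


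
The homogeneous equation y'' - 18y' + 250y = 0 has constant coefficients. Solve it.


Characteristic equation: r² - 18r + 250 = 0.
Discriminant is negative; roots r = 9 ± 13i (complex conjugate pair).
General solution uses e^(α x)(C₁ cos(β x) + C₂ sin(β x)): y = e^(9x)(C₁cos(13x) + C₂sin(13x)).


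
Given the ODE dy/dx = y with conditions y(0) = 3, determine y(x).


General solution of y' = y is y = Ce^(x).
Apply y(0) = 3: C = 3.
Particular solution: y = 3e^(x).


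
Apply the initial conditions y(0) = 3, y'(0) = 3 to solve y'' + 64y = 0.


Characteristic roots of r² + 64 = 0 are ±8i, so y = C₁cos(8x) + C₂sin(8x).
Apply y(0) = 3: C₁ = 3. Differentiate and apply y'(0) = 3: 8·C₂ = 3, so C₂ = 3/8.
Particular solution: y = 3cos(8x) + (3/8)sin(8x).


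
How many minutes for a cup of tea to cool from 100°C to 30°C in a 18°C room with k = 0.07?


From T(t) = T_a + (T₀ - T_a)e^(-kt), set T(t) = 30:
(30 - 18) / (100 - 18) = e^(-0.07t), so t = -ln(0.146)/0.07 ≈ 27.5 minutes.


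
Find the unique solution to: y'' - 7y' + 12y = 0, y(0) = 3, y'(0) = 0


Characteristic roots of r² - 7r + 12 = 0 are 4, 3.
General solution y = c₁ e^(4x) + c₂ e^(3x).
Apply y(0) = 3: c₁ + c₂ = 3. Apply y'(0) = 0: 4 c₁ + 3 c₂ = 0.
Solve: c₁ = -9, c₂ = 12.
Particular solution: y = -9e^(4x) + 12e^(3x).


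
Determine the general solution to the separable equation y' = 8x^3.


Integrate both sides with respect to x: y = ∫ 8x^3 dx = 2x^4 + C.


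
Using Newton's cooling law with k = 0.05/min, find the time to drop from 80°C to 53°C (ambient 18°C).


From T(t) = T_a + (T₀ - T_a)e^(-kt), set T(t) = 53:
(53 - 18) / (80 - 18) = e^(-0.05t), so t = -ln(0.565)/0.05 ≈ 11.4 minutes.


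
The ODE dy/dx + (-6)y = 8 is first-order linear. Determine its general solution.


P(x) = -6 ⇒ μ = e^(-6x).
(μ y)' = 8e^(-6x) ⇒ μ y = -(4/3)e^(-6x) + C.
Divide by μ: y = -4/3 + Ce^(6x).


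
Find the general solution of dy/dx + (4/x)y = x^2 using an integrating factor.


P(x) = 4/x ⇒ μ = x^4.
(x^4 y)' = x^4·x^2 = x^6.
Integrate: x^4 y = x^7/(7) + C.
Solve for y: y = (1/7)x^3 + C/x^4.


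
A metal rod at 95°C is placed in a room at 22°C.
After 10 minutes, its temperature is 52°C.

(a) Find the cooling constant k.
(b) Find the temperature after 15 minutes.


Newton's law: T(t) = T_a + (T₀ - T_a)e^(-kt).
(a) Use T(10) = 52: (52 - 22)/(95 - 22) = e^(-k·10), so k = -ln(0.411)/10 ≈ 0.0889.
(b) Apply k to t = 15: T(15) = 22 + (73)e^(-1.334) ≈ 41.2°C.


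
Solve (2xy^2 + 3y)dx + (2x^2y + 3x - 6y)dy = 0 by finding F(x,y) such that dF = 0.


Check exactness: ∂M/∂y = 4xy + 3 and ∂N/∂x = 4xy + 3; equal, so the equation is exact.
Integrate M with respect to x (treating y as constant): ∫M dx = x^2y^2 + 3xy + h(y).
Differentiate w.r.t. y and set equal to N: the x-dependent terms already match, leaving h'(y) = -6y. Integrate: h(y) = -3y^2.
So F(x,y) = x^2y^2 + 3xy - 3y^2.
General solution: x^2y^2 + 3xy - 3y^2 = C.


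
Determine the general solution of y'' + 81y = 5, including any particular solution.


Homogeneous part: r² + 81 = 0 ⇒ r = ±9i, so y_h = C₁cos(9x) + C₂sin(9x).
Try constant y_p = A; plug in: 81A = 5 ⇒ A = 5/81.
General solution: y = C₁cos(9x) + C₂sin(9x) + 5/81.


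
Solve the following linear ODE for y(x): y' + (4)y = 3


P(x) = 4, Q(x) = 3; integrating factor μ = e^(4x).
(μ y)' = 3e^(4x) ⇒ μ y = (3/4)e^(4x) + C.
Divide by μ: y = 3/4 + Ce^(-4x).


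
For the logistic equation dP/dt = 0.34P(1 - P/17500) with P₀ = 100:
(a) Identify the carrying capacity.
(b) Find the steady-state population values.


Logistic ODE dP/dt = 0.34P(1 - P/17500) has equilibria where dP/dt = 0, i.e. P = 0 or P = 17500.
The coefficient (1 - P/K) = 0 when P = K, identifying K = 17500 as the carrying capacity.
(a) K = 17500; (b) equilibria P = 0 and P = 17500.


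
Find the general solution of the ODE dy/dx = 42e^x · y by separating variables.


Separate variables: dy/y = 42e^x dx.
Integrate: ln|y| = 42e^x + C₀.
Exponentiate: y = Ce^(42e^x).


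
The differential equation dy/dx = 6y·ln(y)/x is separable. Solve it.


Separate: dy/[y ln(y)] = 6 dx/x.
Substitute u = ln(y): du/u = 6 dx/x.
Integrate: ln|ln(y)| = 6ln|x| + C₀, hence ln(y) = C·x^6.


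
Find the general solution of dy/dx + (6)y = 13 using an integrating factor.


P(x) = 6, Q(x) = 13; integrating factor μ = e^(6x).
(μ y)' = 13e^(6x) ⇒ μ y = (13/6)e^(6x) + C.
Divide by μ: y = 13/6 + Ce^(-6x).


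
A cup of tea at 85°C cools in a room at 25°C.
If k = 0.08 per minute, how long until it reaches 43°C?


From T(t) = T_a + (T₀ - T_a)e^(-kt), set T(t) = 43:
(43 - 25) / (85 - 25) = e^(-0.08t), so t = -ln(0.300)/0.08 ≈ 15.0 minutes.


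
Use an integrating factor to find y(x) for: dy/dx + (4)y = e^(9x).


P(x) = 4 ⇒ μ = e^(4x).
(μ y)' = e^(13x) ⇒ μ y = e^(13x)/13 + C.
Divide by μ: y = (1/13)e^(9x) + Ce^(-4x).


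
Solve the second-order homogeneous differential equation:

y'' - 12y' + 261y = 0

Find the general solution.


Characteristic equation: r² - 12r + 261 = 0.
Discriminant is negative; roots r = 6 ± 15i (complex conjugate pair).
General solution uses e^(α x)(C₁ cos(β x) + C₂ sin(β x)): y = e^(6x)(C₁cos(15x) + C₂sin(15x)).


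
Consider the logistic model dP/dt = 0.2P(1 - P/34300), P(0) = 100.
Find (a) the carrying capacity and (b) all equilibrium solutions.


Logistic ODE dP/dt = 0.2P(1 - P/34300) has equilibria where dP/dt = 0, i.e. P = 0 or P = 34300.
The coefficient (1 - P/K) = 0 when P = K, identifying K = 34300 as the carrying capacity.
(a) K = 34300; (b) equilibria P = 0 and P = 34300.


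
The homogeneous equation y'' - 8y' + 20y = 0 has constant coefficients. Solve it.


Characteristic equation: r² - 8r + 20 = 0.
Discriminant is negative; roots r = 4 ± 2i (complex conjugate pair).
General solution uses e^(α x)(C₁ cos(β x) + C₂ sin(β x)): y = e^(4x)(C₁cos(2x) + C₂sin(2x)).


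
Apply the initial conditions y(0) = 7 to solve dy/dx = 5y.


General solution of y' = 5y is y = Ce^(5x).
Apply y(0) = 7: C = 7.
Particular solution: y = 7e^(5x).


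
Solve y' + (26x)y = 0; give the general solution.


P(x) = 26x ⇒ μ = e^(13x²).
Q(x) = 0 so μ y is constant: y = Ce^(-13x²).


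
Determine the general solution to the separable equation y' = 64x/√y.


Separate: √y dy = 64x dx.
Integrate: (2/3)y^(3/2) = 32x² + C.


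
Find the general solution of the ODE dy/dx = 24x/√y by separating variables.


Separate: √y dy = 24x dx.
Integrate: (2/3)y^(3/2) = 12x² + C.


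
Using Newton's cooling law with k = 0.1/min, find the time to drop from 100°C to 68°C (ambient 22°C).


From T(t) = T_a + (T₀ - T_a)e^(-kt), set T(t) = 68:
(68 - 22) / (100 - 22) = e^(-0.1t), so t = -ln(0.590)/0.1 ≈ 5.3 minutes.


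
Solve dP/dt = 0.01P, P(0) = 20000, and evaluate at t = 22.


The ODE dP/dt = 0.01P has solution P(t) = P(0)e^(0.01t).
Substitute P(0) = 20000 and t = 22: P(22) = 20000 e^(0.22) ≈ 24922.


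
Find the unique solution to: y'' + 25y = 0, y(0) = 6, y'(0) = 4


Characteristic roots of r² + 25 = 0 are ±5i, so y = C₁cos(5x) + C₂sin(5x).
Apply y(0) = 6: C₁ = 6. Differentiate and apply y'(0) = 4: 5·C₂ = 4, so C₂ = 4/5.
Particular solution: y = 6cos(5x) + (4/5)sin(5x).


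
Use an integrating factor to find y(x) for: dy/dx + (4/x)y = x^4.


P(x) = 4/x ⇒ μ = x^4.
(x^4 y)' = x^8 ⇒ x^4 y = x^9/(9) + C.
Solve for y: y = (1/9)x^5 + C/x^4.


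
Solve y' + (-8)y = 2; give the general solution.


P(x) = -8 ⇒ μ = e^(-8x).
(μ y)' = 2e^(-8x) ⇒ μ y = -(1/4)e^(-8x) + C.
Divide by μ: y = -1/4 + Ce^(8x).


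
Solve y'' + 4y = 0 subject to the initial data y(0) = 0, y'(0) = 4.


Characteristic roots of r² + 4 = 0 are ±2i, so y = C₁cos(2x) + C₂sin(2x).
Apply y(0) = 0: C₁ = 0. Differentiate and apply y'(0) = 4: 2·C₂ = 4, so C₂ = 2.
Particular solution: y = 2sin(2x).


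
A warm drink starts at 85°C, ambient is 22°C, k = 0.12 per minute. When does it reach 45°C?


From T(t) = T_a + (T₀ - T_a)e^(-kt), set T(t) = 45:
(45 - 22) / (85 - 22) = e^(-0.12t), so t = -ln(0.365)/0.12 ≈ 8.4 minutes.


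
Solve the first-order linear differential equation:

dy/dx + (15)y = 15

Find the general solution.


P(x) = 15, Q(x) = 15; integrating factor μ = e^(15x).
(μ y)' = 15e^(15x) ⇒ μ y = e^(15x) + C.
Divide by μ: y = 1 + Ce^(-15x).


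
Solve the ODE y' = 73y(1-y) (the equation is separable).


Separate: dy/[y(1-y)] = 73 dx.
Partial fractions: 1/[y(1-y)] = 1/y + 1/(1-y).
Integrate: ln|y/(1-y)| = 73x + C₀.
Solve for y: y = 1/(1 + Ce^(-73x)).


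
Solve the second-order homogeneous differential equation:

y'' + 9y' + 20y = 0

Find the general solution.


Characteristic equation: r² + 9r + 20 = 0.
Factor: (r + 4)(r + 5) = 0 ⇒ r = -4, -5 (distinct real).
General solution: y = C₁e^(-4x) + C₂e^(-5x).


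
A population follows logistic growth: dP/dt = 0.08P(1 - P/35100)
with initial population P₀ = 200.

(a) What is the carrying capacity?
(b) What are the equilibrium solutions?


Logistic ODE dP/dt = 0.08P(1 - P/35100) has equilibria where dP/dt = 0, i.e. P = 0 or P = 35100.
The coefficient (1 - P/K) = 0 when P = K, identifying K = 35100 as the carrying capacity.
(a) K = 35100; (b) equilibria P = 0 and P = 35100.


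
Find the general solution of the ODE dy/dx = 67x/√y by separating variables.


Separate: √y dy = 67x dx.
Integrate: (2/3)y^(3/2) = (67/2)x² + C.


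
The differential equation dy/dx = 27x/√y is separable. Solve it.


Separate: √y dy = 27x dx.
Integrate: (2/3)y^(3/2) = (27/2)x² + C.


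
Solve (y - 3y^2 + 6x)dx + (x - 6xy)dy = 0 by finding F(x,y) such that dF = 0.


Check exactness: ∂M/∂y = 1 - 6y and ∂N/∂x = 1 - 6y; equal, so the equation is exact.
Integrate M with respect to x (treating y as constant): ∫M dx = xy - 3xy^2 + 3x^2 + h(y).
Differentiate w.r.t. y and set equal to N: all terms match, so h'(y) = 0 and h is a constant absorbed into C.
General solution: xy - 3xy^2 + 3x^2 = C.


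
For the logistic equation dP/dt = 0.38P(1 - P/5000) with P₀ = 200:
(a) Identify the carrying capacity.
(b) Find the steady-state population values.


Logistic ODE dP/dt = 0.38P(1 - P/5000) has equilibria where dP/dt = 0, i.e. P = 0 or P = 5000.
The coefficient (1 - P/K) = 0 when P = K, identifying K = 5000 as the carrying capacity.
(a) K = 5000; (b) equilibria P = 0 and P = 5000.


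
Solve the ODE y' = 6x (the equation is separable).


Integrate both sides with respect to x: y = ∫ 6x dx = 3x^2 + C.


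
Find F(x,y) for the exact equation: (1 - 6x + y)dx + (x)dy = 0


Check exactness: ∂M/∂y = 1 and ∂N/∂x = 1; equal, so the equation is exact.
Integrate M with respect to x (treating y as constant): ∫M dx = x - 3x^2 + xy + h(y).
Differentiate w.r.t. y and set equal to N: all terms match, so h'(y) = 0 and h is a constant absorbed into C.
General solution: x - 3x^2 + xy = C.


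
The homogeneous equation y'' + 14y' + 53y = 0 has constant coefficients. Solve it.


Characteristic equation: r² + 14r + 53 = 0.
Discriminant is negative; roots r = -7 ± 2i (complex conjugate pair).
General solution uses e^(α x)(C₁ cos(β x) + C₂ sin(β x)): y = e^(-7x)(C₁cos(2x) + C₂sin(2x)).


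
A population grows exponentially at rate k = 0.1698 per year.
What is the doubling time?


Exponential growth: P(t) = P₀ e^(0.1698t). Set P(t)/P₀ = 2: e^(0.1698t) = 2.
Solve: t = ln(2)/0.1698 ≈ 4.08 years.


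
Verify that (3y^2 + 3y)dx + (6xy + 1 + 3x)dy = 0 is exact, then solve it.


Check exactness: ∂M/∂y = 6y + 3 and ∂N/∂x = 6y + 3; equal, so the equation is exact.
Integrate M with respect to x (treating y as constant): ∫M dx = 3xy^2 + 3xy + h(y).
Differentiate w.r.t. y and set equal to N: the x-dependent terms already match, leaving h'(y) = 1. Integrate: h(y) = y.
So F(x,y) = 3xy^2 + y + 3xy.
General solution: 3xy^2 + y + 3xy = C.


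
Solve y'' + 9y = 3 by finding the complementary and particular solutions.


Homogeneous part: r² + 9 = 0 ⇒ r = ±3i, so y_h = C₁cos(3x) + C₂sin(3x).
Try constant y_p = A; plug in: 9A = 3 ⇒ A = 1/3.
General solution: y = C₁cos(3x) + C₂sin(3x) + 1/3.


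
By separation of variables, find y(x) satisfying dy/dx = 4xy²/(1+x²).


Separate: dy/y² = 4x/(1+x²) dx.
Integrate LHS: ∫ dy/y² = -1/y.
Integrate RHS via u = 1+x²: 2ln(1+x²) + C.
Result: -1/y = 2ln(1+x²) + C.


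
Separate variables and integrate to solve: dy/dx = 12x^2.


Integrate both sides with respect to x: y = ∫ 12x^2 dx = 4x^3 + C.


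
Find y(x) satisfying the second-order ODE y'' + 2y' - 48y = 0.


Characteristic equation: r² + 2r - 48 = 0.
Factor: (r + 8)(r - 6) = 0 ⇒ r = -8, 6 (distinct real).
General solution: y = C₁e^(-8x) + C₂e^(6x).


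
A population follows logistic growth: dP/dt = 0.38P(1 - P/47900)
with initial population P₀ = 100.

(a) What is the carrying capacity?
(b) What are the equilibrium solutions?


Logistic ODE dP/dt = 0.38P(1 - P/47900) has equilibria where dP/dt = 0, i.e. P = 0 or P = 47900.
The coefficient (1 - P/K) = 0 when P = K, identifying K = 47900 as the carrying capacity.
(a) K = 47900; (b) equilibria P = 0 and P = 47900.


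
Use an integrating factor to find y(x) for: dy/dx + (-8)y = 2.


P(x) = -8 ⇒ μ = e^(-8x).
(μ y)' = 2e^(-8x) ⇒ μ y = -(1/4)e^(-8x) + C.
Divide by μ: y = -1/4 + Ce^(8x).


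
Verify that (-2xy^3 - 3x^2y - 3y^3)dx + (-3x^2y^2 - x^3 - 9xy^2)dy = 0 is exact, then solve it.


Check exactness: ∂M/∂y = -6xy^2 - 3x^2 - 9y^2 and ∂N/∂x = -6xy^2 - 3x^2 - 9y^2; equal, so the equation is exact.
Integrate M with respect to x (treating y as constant): ∫M dx = -x^2y^3 - x^3y - 3xy^3 + h(y).
Differentiate w.r.t. y and set equal to N: all terms match, so h'(y) = 0 and h is a constant absorbed into C.
General solution: -x^2y^3 - x^3y - 3xy^3 = C.


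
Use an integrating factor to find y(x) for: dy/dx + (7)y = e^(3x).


P(x) = 7 ⇒ μ = e^(7x).
(μ y)' = e^(10x) ⇒ μ y = e^(10x)/10 + C.
Divide by μ: y = (1/10)e^(3x) + Ce^(-7x).


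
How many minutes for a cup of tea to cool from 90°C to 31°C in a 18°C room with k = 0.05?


From T(t) = T_a + (T₀ - T_a)e^(-kt), set T(t) = 31:
(31 - 18) / (90 - 18) = e^(-0.05t), so t = -ln(0.181)/0.05 ≈ 34.2 minutes.


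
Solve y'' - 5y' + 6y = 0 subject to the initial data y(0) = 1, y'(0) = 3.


Characteristic roots of r² - 5r + 6 = 0 are 2, 3.
General solution y = c₁ e^(2x) + c₂ e^(3x).
Apply y(0) = 1: c₁ + c₂ = 1. Apply y'(0) = 3: 2 c₁ + 3 c₂ = 3.
Solve: c₁ = 0, c₂ = 1.
Particular solution: y = 0e^(2x) + e^(3x).


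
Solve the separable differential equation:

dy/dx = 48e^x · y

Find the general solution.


Separate variables: dy/y = 48e^x dx.
Integrate: ln|y| = 48e^x + C₀.
Exponentiate: y = Ce^(48e^x).


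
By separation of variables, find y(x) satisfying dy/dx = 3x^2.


Integrate both sides with respect to x: y = ∫ 3x^2 dx = x^3 + C.


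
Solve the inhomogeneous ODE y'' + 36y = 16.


Homogeneous part: r² + 36 = 0 ⇒ r = ±6i, so y_h = C₁cos(6x) + C₂sin(6x).
Try constant y_p = A; plug in: 36A = 16 ⇒ A = 4/9.
General solution: y = C₁cos(6x) + C₂sin(6x) + 4/9.


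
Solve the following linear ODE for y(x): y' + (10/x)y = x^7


P(x) = 10/x ⇒ μ = x^10.
(x^10 y)' = x^17 ⇒ x^10 y = x^18/(18) + C.
Solve for y: y = (1/18)x^8 + C/x^10.


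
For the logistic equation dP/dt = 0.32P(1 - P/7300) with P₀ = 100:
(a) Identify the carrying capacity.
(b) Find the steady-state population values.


Logistic ODE dP/dt = 0.32P(1 - P/7300) has equilibria where dP/dt = 0, i.e. P = 0 or P = 7300.
The coefficient (1 - P/K) = 0 when P = K, identifying K = 7300 as the carrying capacity.
(a) K = 7300; (b) equilibria P = 0 and P = 7300.


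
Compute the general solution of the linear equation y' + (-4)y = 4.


P(x) = -4 ⇒ μ = e^(-4x).
(μ y)' = 4e^(-4x) ⇒ μ y = -e^(-4x) + C.
Divide by μ: y = -1 + Ce^(4x).


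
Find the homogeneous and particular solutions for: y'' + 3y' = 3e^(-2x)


Characteristic roots of r² + 3r = 0 are 0, -3.
y_h = C₁ + C₂e^(-3x).
Forcing exponent -2 is not a characteristic root; try y_p = Ae^(-2x).
Substitute: A·(4 + (3)·-2 + (0)) = A·-2 = 3, so A = -3/2.
General solution: y = C₁ + C₂e^(-3x) - (3/2)e^(-2x).


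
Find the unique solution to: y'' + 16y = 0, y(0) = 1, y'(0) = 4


Characteristic roots of r² + 16 = 0 are ±4i, so y = C₁cos(4x) + C₂sin(4x).
Apply y(0) = 1: C₁ = 1. Differentiate and apply y'(0) = 4: 4·C₂ = 4, so C₂ = 1.
Particular solution: y = cos(4x) + sin(4x).


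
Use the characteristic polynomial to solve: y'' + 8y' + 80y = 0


Characteristic equation: r² + 8r + 80 = 0.
Discriminant is negative; roots r = -4 ± 8i (complex conjugate pair).
General solution uses e^(α x)(C₁ cos(β x) + C₂ sin(β x)): y = e^(-4x)(C₁cos(8x) + C₂sin(8x)).


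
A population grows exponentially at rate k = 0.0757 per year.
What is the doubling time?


Exponential growth: P(t) = P₀ e^(0.0757t). Set P(t)/P₀ = 2: e^(0.0757t) = 2.
Solve: t = ln(2)/0.0757 ≈ 9.16 years.


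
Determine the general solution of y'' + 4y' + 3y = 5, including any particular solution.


Characteristic roots of r² + 4r + 3 = 0 are -3, -1.
y_h = C₁e^(-3x) + C₂e^(-x).
Constant forcing; try y_p = A. Then 3A = 5 ⇒ A = 5/3.
General solution: y = C₁e^(-3x) + C₂e^(-x) + 5/3.


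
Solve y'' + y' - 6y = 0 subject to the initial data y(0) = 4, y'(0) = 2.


Characteristic roots of r² + r - 6 = 0 are 2, -3.
General solution y = c₁ e^(2x) + c₂ e^(-3x).
Apply y(0) = 4: c₁ + c₂ = 4. Apply y'(0) = 2: 2 c₁ - 3 c₂ = 2.
Solve: c₁ = 14/5, c₂ = 6/5.
Particular solution: y = (14/5)e^(2x) + (6/5)e^(-3x).


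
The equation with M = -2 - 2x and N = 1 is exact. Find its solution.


Check exactness: ∂M/∂y = 0 and ∂N/∂x = 0; equal, so the equation is exact.
Integrate M with respect to x (treating y as constant): ∫M dx = -2x - x^2 + h(y).
Differentiate w.r.t. y and set equal to N: the x-dependent terms already match, leaving h'(y) = 1. Integrate: h(y) = y.
So F(x,y) = -2x + y - x^2.
General solution: -2x + y - x^2 = C.


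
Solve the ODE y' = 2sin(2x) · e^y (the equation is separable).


Separate: e^(-y) dy = 2sin(2x) dx.
Integrate: -e^(-y) = -cos(2x) + C₀.
Rearrange: e^(-y) = cos(2x) + C.


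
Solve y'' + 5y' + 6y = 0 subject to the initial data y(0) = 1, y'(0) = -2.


Characteristic roots of r² + 5r + 6 = 0 are -2, -3.
General solution y = c₁ e^(-2x) + c₂ e^(-3x).
Apply y(0) = 1: c₁ + c₂ = 1. Apply y'(0) = -2: -2 c₁ - 3 c₂ = -2.
Solve: c₁ = 1, c₂ = 0.
Particular solution: y = e^(-2x) + 0e^(-3x).


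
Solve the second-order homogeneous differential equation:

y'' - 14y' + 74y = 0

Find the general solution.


Characteristic equation: r² - 14r + 74 = 0.
Discriminant is negative; roots r = 7 ± 5i (complex conjugate pair).
General solution uses e^(α x)(C₁ cos(β x) + C₂ sin(β x)): y = e^(7x)(C₁cos(5x) + C₂sin(5x)).


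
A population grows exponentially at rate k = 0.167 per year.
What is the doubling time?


Exponential growth: P(t) = P₀ e^(0.167t). Set P(t)/P₀ = 2: e^(0.167t) = 2.
Solve: t = ln(2)/0.167 ≈ 4.15 years.


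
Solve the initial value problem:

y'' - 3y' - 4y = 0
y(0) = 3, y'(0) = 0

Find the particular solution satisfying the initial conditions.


Characteristic roots of r² - 3r - 4 = 0 are 4, -1.
General solution y = c₁ e^(4x) + c₂ e^(-x).
Apply y(0) = 3: c₁ + c₂ = 3. Apply y'(0) = 0: 4 c₁ - 1 c₂ = 0.
Solve: c₁ = 3/5, c₂ = 12/5.
Particular solution: y = (3/5)e^(4x) + (12/5)e^(-x).


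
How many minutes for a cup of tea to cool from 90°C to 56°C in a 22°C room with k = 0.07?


From T(t) = T_a + (T₀ - T_a)e^(-kt), set T(t) = 56:
(56 - 22) / (90 - 22) = e^(-0.07t), so t = -ln(0.500)/0.07 ≈ 9.9 minutes.


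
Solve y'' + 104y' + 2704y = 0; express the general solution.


Characteristic equation: r² + 104r + 2704 = 0, i.e. (r + 52)² = 0.
Repeated root r = -52; include an x factor for the second linearly independent solution.
General solution: y = (C₁ + C₂x)e^(-52x).


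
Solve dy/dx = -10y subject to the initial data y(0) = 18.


General solution of y' = -10y is y = Ce^(-10x).
Apply y(0) = 18: C = 18.
Particular solution: y = 18e^(-10x).


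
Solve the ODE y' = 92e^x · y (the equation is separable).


Separate variables: dy/y = 92e^x dx.
Integrate: ln|y| = 92e^x + C₀.
Exponentiate: y = Ce^(92e^x).


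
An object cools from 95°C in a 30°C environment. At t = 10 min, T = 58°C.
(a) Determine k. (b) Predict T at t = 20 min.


Newton's law: T(t) = T_a + (T₀ - T_a)e^(-kt).
(a) Use T(10) = 58: (58 - 30)/(95 - 30) = e^(-k·10), so k = -ln(0.431)/10 ≈ 0.0842.
(b) Apply k to t = 20: T(20) = 30 + (65)e^(-1.684) ≈ 42.1°C.


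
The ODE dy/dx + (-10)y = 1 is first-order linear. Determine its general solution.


P(x) = -10 ⇒ μ = e^(-10x).
(μ y)' = e^(-10x) ⇒ μ y = -(1/10)e^(-10x) + C.
Divide by μ: y = -1/10 + Ce^(10x).


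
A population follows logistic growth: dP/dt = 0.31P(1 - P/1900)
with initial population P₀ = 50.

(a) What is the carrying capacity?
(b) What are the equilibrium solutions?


Logistic ODE dP/dt = 0.31P(1 - P/1900) has equilibria where dP/dt = 0, i.e. P = 0 or P = 1900.
The coefficient (1 - P/K) = 0 when P = K, identifying K = 1900 as the carrying capacity.
(a) K = 1900; (b) equilibria P = 0 and P = 1900.


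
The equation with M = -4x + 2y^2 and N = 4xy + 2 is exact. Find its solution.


Check exactness: ∂M/∂y = 4y and ∂N/∂x = 4y; equal, so the equation is exact.
Integrate M with respect to x (treating y as constant): ∫M dx = -2x^2 + 2xy^2 + h(y).
Differentiate w.r.t. y and set equal to N: the x-dependent terms already match, leaving h'(y) = 2. Integrate: h(y) = 2y.
So F(x,y) = -2x^2 + 2xy^2 + 2y.
General solution: -2x^2 + 2xy^2 + 2y = C.


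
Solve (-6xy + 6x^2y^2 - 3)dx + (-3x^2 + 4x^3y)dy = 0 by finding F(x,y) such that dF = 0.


Check exactness: ∂M/∂y = -6x + 12x^2y and ∂N/∂x = -6x + 12x^2y; equal, so the equation is exact.
Integrate M with respect to x (treating y as constant): ∫M dx = -3x^2y + 2x^3y^2 - 3x + h(y).
Differentiate w.r.t. y and set equal to N: all terms match, so h'(y) = 0 and h is a constant absorbed into C.
General solution: -3x^2y + 2x^3y^2 - 3x = C.


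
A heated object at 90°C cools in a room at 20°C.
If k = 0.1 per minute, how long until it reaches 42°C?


From T(t) = T_a + (T₀ - T_a)e^(-kt), set T(t) = 42:
(42 - 20) / (90 - 20) = e^(-0.1t), so t = -ln(0.314)/0.1 ≈ 11.6 minutes.


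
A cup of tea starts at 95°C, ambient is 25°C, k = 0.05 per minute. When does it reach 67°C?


From T(t) = T_a + (T₀ - T_a)e^(-kt), set T(t) = 67:
(67 - 25) / (95 - 25) = e^(-0.05t), so t = -ln(0.600)/0.05 ≈ 10.2 minutes.


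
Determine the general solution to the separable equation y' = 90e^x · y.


Separate variables: dy/y = 90e^x dx.
Integrate: ln|y| = 90e^x + C₀.
Exponentiate: y = Ce^(90e^x).


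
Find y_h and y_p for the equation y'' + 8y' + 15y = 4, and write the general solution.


Characteristic roots of r² + 8r + 15 = 0 are -5, -3.
y_h = C₁e^(-5x) + C₂e^(-3x).
Constant forcing; try y_p = A. Then 15A = 4 ⇒ A = 4/15.
General solution: y = C₁e^(-5x) + C₂e^(-3x) + 4/15.


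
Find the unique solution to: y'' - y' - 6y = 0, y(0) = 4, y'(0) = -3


Characteristic roots of r² - r - 6 = 0 are -2, 3.
General solution y = c₁ e^(-2x) + c₂ e^(3x).
Apply y(0) = 4: c₁ + c₂ = 4. Apply y'(0) = -3: -2 c₁ + 3 c₂ = -3.
Solve: c₁ = 3, c₂ = 1.
Particular solution: y = 3e^(-2x) + e^(3x).


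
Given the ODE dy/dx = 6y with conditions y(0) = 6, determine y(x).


General solution of y' = 6y is y = Ce^(6x).
Apply y(0) = 6: C = 6.
Particular solution: y = 6e^(6x).


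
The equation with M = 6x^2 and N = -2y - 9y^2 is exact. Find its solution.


Check exactness: ∂M/∂y = 0 and ∂N/∂x = 0; equal, so the equation is exact.
Integrate M with respect to x (treating y as constant): ∫M dx = 2x^3 + h(y).
Differentiate w.r.t. y and set equal to N: the x-dependent terms already match, leaving h'(y) = -2y - 9y^2. Integrate: h(y) = -y^2 - 3y^3.
So F(x,y) = -y^2 + 2x^3 - 3y^3.
General solution: -y^2 + 2x^3 - 3y^3 = C.


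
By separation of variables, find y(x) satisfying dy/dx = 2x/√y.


Separate: √y dy = 2x dx.
Integrate: (2/3)y^(3/2) = x² + C.


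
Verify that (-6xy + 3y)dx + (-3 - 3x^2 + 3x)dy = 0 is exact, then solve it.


Check exactness: ∂M/∂y = -6x + 3 and ∂N/∂x = -6x + 3; equal, so the equation is exact.
Integrate M with respect to x (treating y as constant): ∫M dx = -3x^2y + 3xy + h(y).
Differentiate w.r.t. y and set equal to N: the x-dependent terms already match, leaving h'(y) = -3. Integrate: h(y) = -3y.
So F(x,y) = -3y - 3x^2y + 3xy.
General solution: -3y - 3x^2y + 3xy = C.


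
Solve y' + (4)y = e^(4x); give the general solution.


P(x) = 4 ⇒ μ = e^(4x).
(μ y)' = e^(8x) ⇒ μ y = e^(8x)/8 + C.
Divide by μ: y = (1/8)e^(4x) + Ce^(-4x).


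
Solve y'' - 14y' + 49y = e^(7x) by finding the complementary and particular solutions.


Characteristic polynomial (r - 7)² = 0; repeated root r = 7.
y_h = (C₁ + C₂x)e^(7x). Forcing matches the repeated root (resonance), so try y_p = Ax² e^(7x).
Substitute and solve for A: 2A = 1, so A = 1/2.
General solution: y = (C₁ + C₂x + (1/2)x²)e^(7x).


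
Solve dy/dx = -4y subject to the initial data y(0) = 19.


General solution of y' = -4y is y = Ce^(-4x).
Apply y(0) = 19: C = 19.
Particular solution: y = 19e^(-4x).


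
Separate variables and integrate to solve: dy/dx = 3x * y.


Separate variables: dy/y = 3x dx.
Integrate: ln|y| = (3/2)x^2 + C₀.
Exponentiate: y = Ce^((3/2)x^2).


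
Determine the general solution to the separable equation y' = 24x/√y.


Separate: √y dy = 24x dx.
Integrate: (2/3)y^(3/2) = 12x² + C.


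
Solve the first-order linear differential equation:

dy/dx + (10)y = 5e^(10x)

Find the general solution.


P(x) = 10 ⇒ μ = e^(10x).
(μ y)' = 5e^(20x) ⇒ μ y = (5/20)e^(20x) + C.
Divide by μ: y = (1/4)e^(10x) + Ce^(-10x).


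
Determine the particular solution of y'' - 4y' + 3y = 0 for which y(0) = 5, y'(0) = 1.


Characteristic roots of r² - 4r + 3 = 0 are 3, 1.
General solution y = c₁ e^(3x) + c₂ e^(x).
Apply y(0) = 5: c₁ + c₂ = 5. Apply y'(0) = 1: 3 c₁ + 1 c₂ = 1.
Solve: c₁ = -2, c₂ = 7.
Particular solution: y = -2e^(3x) + 7e^(x).


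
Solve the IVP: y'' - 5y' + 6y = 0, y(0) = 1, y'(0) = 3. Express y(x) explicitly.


Characteristic roots of r² - 5r + 6 = 0 are 3, 2.
General solution y = c₁ e^(3x) + c₂ e^(2x).
Apply y(0) = 1: c₁ + c₂ = 1. Apply y'(0) = 3: 3 c₁ + 2 c₂ = 3.
Solve: c₁ = 1, c₂ = 0.
Particular solution: y = e^(3x) + 0e^(2x).


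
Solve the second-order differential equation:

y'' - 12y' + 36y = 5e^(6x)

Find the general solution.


Characteristic polynomial (r - 6)² = 0; repeated root r = 6.
y_h = (C₁ + C₂x)e^(6x). Forcing matches the repeated root (resonance), so try y_p = Ax² e^(6x).
Substitute and solve for A: 2A = 5, so A = 5/2.
General solution: y = (C₁ + C₂x + (5/2)x²)e^(6x).


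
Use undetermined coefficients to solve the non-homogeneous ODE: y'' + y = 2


Homogeneous part: r² + 1 = 0 ⇒ r = ±1i, so y_h = C₁cos(x) + C₂sin(x).
Try constant y_p = A; plug in: 1A = 2 ⇒ A = 2.
General solution: y = C₁cos(x) + C₂sin(x) + 2.


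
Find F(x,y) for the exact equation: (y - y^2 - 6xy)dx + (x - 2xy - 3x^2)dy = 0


Check exactness: ∂M/∂y = 1 - 2y - 6x and ∂N/∂x = 1 - 2y - 6x; equal, so the equation is exact.
Integrate M with respect to x (treating y as constant): ∫M dx = xy - xy^2 - 3x^2y + h(y).
Differentiate w.r.t. y and set equal to N: all terms match, so h'(y) = 0 and h is a constant absorbed into C.
General solution: xy - xy^2 - 3x^2y = C.


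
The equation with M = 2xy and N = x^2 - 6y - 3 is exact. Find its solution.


Check exactness: ∂M/∂y = 2x and ∂N/∂x = 2x; equal, so the equation is exact.
Integrate M with respect to x (treating y as constant): ∫M dx = x^2y + h(y).
Differentiate w.r.t. y and set equal to N: the x-dependent terms already match, leaving h'(y) = -6y - 3. Integrate: h(y) = -3y^2 - 3y.
So F(x,y) = x^2y - 3y^2 - 3y.
General solution: x^2y - 3y^2 - 3y = C.


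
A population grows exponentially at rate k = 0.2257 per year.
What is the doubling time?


Exponential growth: P(t) = P₀ e^(0.2257t). Set P(t)/P₀ = 2: e^(0.2257t) = 2.
Solve: t = ln(2)/0.2257 ≈ 3.07 years.


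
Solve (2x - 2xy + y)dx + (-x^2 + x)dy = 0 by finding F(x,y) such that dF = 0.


Check exactness: ∂M/∂y = -2x + 1 and ∂N/∂x = -2x + 1; equal, so the equation is exact.
Integrate M with respect to x (treating y as constant): ∫M dx = x^2 - x^2y + xy + h(y).
Differentiate w.r.t. y and set equal to N: all terms match, so h'(y) = 0 and h is a constant absorbed into C.
General solution: x^2 - x^2y + xy = C.


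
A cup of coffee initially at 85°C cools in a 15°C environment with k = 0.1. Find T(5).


Newton's law: dT/dt = -k(T - T_a) has solution T(t) = T_a + (T₀ - T_a)e^(-kt).
Plug in T_a = 15, T₀ = 85, k = 0.1, t = 5: T(5) = 15 + (70)e^(-0.50) ≈ 57.5°C.


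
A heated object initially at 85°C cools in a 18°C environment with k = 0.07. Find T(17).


Newton's law: dT/dt = -k(T - T_a) has solution T(t) = T_a + (T₀ - T_a)e^(-kt).
Plug in T_a = 18, T₀ = 85, k = 0.07, t = 17: T(17) = 18 + (67)e^(-1.19) ≈ 38.4°C.


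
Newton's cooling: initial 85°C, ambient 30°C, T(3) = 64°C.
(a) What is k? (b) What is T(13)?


Newton's law: T(t) = T_a + (T₀ - T_a)e^(-kt).
(a) Use T(3) = 64: (64 - 30)/(85 - 30) = e^(-k·3), so k = -ln(0.618)/3 ≈ 0.1603.
(b) Apply k to t = 13: T(13) = 30 + (55)e^(-2.084) ≈ 36.8°C.


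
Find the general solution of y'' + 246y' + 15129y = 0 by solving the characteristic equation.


Characteristic equation: r² + 246r + 15129 = 0, i.e. (r + 123)² = 0.
Repeated root r = -123; include an x factor for the second linearly independent solution.
General solution: y = (C₁ + C₂x)e^(-123x).


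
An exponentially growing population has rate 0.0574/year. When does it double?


Exponential growth: P(t) = P₀ e^(0.0574t). Set P(t)/P₀ = 2: e^(0.0574t) = 2.
Solve: t = ln(2)/0.0574 ≈ 12.08 years.
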